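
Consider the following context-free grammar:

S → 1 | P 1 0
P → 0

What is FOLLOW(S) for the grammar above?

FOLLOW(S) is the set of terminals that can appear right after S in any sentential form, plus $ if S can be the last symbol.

We compute FOLLOW(S) using the standard algorithm.
FOLLOW(S) starts with {$}.
FIRST(P) = {0}
FIRST(S) = {0, 1}
FOLLOW(P) = {1}
FOLLOW(S) = {$}
Therefore, FOLLOW(S) = {$}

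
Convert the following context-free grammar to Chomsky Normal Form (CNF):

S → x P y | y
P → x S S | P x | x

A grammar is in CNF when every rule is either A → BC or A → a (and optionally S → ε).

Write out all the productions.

TX → x; TY → y; S → y; P → x; S → TX X0; X0 → P TY; P → TX X1; X1 → S S; P → P TX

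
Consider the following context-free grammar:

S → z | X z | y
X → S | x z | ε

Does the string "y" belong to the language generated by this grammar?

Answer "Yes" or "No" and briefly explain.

Yes - a valid derivation exists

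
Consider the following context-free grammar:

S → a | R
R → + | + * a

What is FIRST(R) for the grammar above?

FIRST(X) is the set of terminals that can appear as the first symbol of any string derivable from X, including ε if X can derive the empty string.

We compute FIRST(R) using the standard algorithm.
FIRST(R) = {+}
FIRST(S) = {+, a}
Therefore, FIRST(R) = {+}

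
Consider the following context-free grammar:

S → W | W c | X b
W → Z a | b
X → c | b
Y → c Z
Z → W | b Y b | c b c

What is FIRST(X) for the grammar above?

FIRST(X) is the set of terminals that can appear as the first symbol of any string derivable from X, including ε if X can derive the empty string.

We compute FIRST(X) using the standard algorithm.
FIRST(S) = {b, c}
FIRST(W) = {b, c}
FIRST(X) = {b, c}
FIRST(Y) = {c}
FIRST(Z) = {b, c}
Therefore, FIRST(X) = {b, c}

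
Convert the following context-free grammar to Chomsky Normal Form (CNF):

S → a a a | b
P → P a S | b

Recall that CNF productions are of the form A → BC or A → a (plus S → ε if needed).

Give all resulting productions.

TA → a; S → b; P → b; S → TA X0; X0 → TA TA; P → P X1; X1 → TA S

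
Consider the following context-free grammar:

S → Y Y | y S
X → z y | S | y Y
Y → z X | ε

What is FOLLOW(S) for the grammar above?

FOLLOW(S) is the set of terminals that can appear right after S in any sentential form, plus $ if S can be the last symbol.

We compute FOLLOW(S) using the standard algorithm.
FOLLOW(S) starts with {$}.
FIRST(S) = {y, z, ε}
FIRST(X) = {y, z, ε}
FIRST(Y) = {z, ε}
FOLLOW(S) = {$, z}
FOLLOW(X) = {$, z}
FOLLOW(Y) = {$, z}
Therefore, FOLLOW(S) = {$, z}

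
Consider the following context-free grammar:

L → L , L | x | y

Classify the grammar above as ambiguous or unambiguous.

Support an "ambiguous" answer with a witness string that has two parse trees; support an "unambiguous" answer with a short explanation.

Ambiguous - the string 'x , y , y , y , x' has two distinct parse trees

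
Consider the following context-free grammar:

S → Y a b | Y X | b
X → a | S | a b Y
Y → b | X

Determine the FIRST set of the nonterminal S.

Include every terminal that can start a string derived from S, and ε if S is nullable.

We compute FIRST(S) using the standard algorithm.
FIRST(S) = {a, b}
FIRST(X) = {a, b}
FIRST(Y) = {a, b}
Therefore, FIRST(S) = {a, b}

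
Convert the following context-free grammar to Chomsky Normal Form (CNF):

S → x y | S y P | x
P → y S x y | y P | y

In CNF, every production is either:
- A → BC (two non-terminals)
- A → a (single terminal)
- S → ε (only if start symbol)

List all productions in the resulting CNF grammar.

TX → x; TY → y; S → x; P → y; S → TX TY; S → S X0; X0 → TY P; P → TY X1; X1 → S X2; X2 → TX TY; P → TY P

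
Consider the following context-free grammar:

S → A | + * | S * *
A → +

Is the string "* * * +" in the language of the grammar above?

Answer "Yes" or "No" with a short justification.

No - no valid derivation exists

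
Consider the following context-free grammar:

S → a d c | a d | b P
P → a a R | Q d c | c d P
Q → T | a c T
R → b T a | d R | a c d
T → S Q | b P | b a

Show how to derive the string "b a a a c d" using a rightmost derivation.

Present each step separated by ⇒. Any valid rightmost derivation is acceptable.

S ⇒ b P ⇒ b a a R ⇒ b a a a c d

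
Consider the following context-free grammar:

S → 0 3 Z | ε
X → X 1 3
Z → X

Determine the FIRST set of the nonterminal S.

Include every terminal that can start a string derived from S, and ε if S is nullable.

We compute FIRST(S) using the standard algorithm.
FIRST(S) = {0, ε}
FIRST(X) = {}
FIRST(Z) = {}
Therefore, FIRST(S) = {0, ε}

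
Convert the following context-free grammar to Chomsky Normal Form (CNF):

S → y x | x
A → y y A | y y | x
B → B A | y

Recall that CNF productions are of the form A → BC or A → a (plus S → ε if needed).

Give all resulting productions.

TY → y; TX → x; S → x; A → x; B → y; S → TY TX; A → TY X0; X0 → TY A; A → TY TY; B → B A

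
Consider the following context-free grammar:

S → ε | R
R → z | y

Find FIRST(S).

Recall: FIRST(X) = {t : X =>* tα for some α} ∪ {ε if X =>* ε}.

We compute FIRST(S) using the standard algorithm.
FIRST(R) = {y, z}
FIRST(S) = {y, z, ε}
Therefore, FIRST(S) = {y, z, ε}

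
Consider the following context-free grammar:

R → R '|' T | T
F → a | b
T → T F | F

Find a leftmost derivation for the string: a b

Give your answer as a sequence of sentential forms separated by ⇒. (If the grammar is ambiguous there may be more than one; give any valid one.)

R ⇒ T ⇒ T F ⇒ F F ⇒ a F ⇒ a b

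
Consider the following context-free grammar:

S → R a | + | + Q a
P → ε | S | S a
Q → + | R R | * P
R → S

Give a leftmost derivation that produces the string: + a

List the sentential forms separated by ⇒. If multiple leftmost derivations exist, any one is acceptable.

S ⇒ R a ⇒ S a ⇒ + a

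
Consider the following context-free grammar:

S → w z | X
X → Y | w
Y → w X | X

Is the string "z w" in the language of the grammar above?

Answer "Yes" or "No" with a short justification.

No - no valid derivation exists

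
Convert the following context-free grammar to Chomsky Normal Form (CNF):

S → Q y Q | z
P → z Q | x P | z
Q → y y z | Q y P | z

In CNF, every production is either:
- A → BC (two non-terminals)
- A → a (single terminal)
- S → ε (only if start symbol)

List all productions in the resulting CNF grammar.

TY → y; S → z; TZ → z; TX → x; P → z; Q → z; S → Q X0; X0 → TY Q; P → TZ Q; P → TX P; Q → TY X1; X1 → TY TZ; Q → Q X2; X2 → TY P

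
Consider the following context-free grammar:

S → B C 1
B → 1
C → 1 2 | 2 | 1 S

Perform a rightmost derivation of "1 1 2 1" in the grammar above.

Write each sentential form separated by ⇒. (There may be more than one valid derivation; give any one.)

S ⇒ B C 1 ⇒ B 1 2 1 ⇒ 1 1 2 1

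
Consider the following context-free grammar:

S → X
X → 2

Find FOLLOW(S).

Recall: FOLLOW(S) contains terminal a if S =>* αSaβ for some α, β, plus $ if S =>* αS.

We compute FOLLOW(S) using the standard algorithm.
FOLLOW(S) starts with {$}.
FIRST(S) = {2}
FIRST(X) = {2}
FOLLOW(S) = {$}
FOLLOW(X) = {$}
Therefore, FOLLOW(S) = {$}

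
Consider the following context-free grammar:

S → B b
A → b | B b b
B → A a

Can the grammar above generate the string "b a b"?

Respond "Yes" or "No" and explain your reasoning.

Yes - a valid derivation exists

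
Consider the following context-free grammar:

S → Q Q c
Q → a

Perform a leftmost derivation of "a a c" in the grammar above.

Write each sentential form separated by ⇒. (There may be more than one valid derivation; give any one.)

S ⇒ Q Q c ⇒ a Q c ⇒ a a c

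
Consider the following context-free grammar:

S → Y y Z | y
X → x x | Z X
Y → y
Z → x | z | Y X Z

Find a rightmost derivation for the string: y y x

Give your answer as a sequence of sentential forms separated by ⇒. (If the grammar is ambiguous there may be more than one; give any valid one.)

S ⇒ Y y Z ⇒ Y y x ⇒ y y x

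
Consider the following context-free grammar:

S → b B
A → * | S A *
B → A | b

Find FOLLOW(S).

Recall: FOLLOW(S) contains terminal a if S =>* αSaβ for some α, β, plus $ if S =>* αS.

We compute FOLLOW(S) using the standard algorithm.
FOLLOW(S) starts with {$}.
FIRST(A) = {*, b}
FIRST(B) = {*, b}
FIRST(S) = {b}
FOLLOW(A) = {$, *, b}
FOLLOW(B) = {$, *, b}
FOLLOW(S) = {$, *, b}
Therefore, FOLLOW(S) = {$, *, b}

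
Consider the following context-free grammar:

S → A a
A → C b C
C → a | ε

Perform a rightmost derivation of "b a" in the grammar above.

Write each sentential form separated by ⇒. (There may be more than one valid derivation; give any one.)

S ⇒ A a ⇒ C b C a ⇒ C b a ⇒ b a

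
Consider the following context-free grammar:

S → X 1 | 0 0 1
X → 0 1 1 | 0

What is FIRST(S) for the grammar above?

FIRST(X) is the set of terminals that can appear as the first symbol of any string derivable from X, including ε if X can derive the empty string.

We compute FIRST(S) using the standard algorithm.
FIRST(S) = {0}
FIRST(X) = {0}
Therefore, FIRST(S) = {0}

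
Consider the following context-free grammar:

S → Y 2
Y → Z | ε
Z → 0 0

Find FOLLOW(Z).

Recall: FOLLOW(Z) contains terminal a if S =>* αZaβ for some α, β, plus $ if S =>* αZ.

We compute FOLLOW(Z) using the standard algorithm.
FOLLOW(S) starts with {$}.
FIRST(S) = {0, 2}
FIRST(Y) = {0, ε}
FIRST(Z) = {0}
FOLLOW(S) = {$}
FOLLOW(Y) = {2}
FOLLOW(Z) = {2}
Therefore, FOLLOW(Z) = {2}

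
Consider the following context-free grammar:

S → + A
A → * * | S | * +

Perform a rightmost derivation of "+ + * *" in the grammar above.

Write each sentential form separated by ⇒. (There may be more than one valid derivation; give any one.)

S ⇒ + A ⇒ + S ⇒ + + A ⇒ + + * *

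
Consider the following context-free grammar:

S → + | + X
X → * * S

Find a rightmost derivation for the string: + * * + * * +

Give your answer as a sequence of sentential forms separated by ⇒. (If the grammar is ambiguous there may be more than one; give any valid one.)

S ⇒ + X ⇒ + * * S ⇒ + * * + X ⇒ + * * + * * S ⇒ + * * + * * +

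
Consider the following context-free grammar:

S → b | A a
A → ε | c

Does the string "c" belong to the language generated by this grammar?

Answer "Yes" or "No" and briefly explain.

No - no valid derivation exists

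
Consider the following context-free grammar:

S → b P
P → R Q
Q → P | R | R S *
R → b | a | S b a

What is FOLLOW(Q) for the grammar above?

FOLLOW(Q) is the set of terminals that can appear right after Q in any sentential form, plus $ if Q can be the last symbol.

We compute FOLLOW(Q) using the standard algorithm.
FOLLOW(S) starts with {$}.
FIRST(P) = {a, b}
FIRST(Q) = {a, b}
FIRST(R) = {a, b}
FIRST(S) = {b}
FOLLOW(P) = {$, *, b}
FOLLOW(Q) = {$, *, b}
FOLLOW(R) = {$, *, a, b}
FOLLOW(S) = {$, *, b}
Therefore, FOLLOW(Q) = {$, *, b}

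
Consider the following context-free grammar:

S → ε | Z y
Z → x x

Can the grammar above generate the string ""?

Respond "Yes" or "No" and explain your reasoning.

Yes - a valid derivation exists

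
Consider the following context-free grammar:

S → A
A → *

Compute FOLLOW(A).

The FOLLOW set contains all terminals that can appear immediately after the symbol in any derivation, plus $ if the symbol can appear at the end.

We compute FOLLOW(A) using the standard algorithm.
FOLLOW(S) starts with {$}.
FIRST(A) = {*}
FIRST(S) = {*}
FOLLOW(A) = {$}
FOLLOW(S) = {$}
Therefore, FOLLOW(A) = {$}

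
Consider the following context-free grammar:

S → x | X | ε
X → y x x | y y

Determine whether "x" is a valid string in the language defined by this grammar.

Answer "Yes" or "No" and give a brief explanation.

Yes - a valid derivation exists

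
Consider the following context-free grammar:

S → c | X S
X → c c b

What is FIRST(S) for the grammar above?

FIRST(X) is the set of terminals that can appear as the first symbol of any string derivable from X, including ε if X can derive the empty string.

We compute FIRST(S) using the standard algorithm.
FIRST(S) = {c}
FIRST(X) = {c}
Therefore, FIRST(S) = {c}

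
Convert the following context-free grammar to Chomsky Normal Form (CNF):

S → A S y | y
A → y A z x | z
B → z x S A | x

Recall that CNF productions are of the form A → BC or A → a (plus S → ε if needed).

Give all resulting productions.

TY → y; S → y; TZ → z; TX → x; A → z; B → x; S → A X0; X0 → S TY; A → TY X1; X1 → A X2; X2 → TZ TX; B → TZ X3; X3 → TX X4; X4 → S A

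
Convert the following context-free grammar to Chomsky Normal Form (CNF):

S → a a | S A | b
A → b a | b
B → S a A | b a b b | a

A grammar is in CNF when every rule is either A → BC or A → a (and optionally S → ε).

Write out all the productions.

TA → a; S → b; TB → b; A → b; B → a; S → TA TA; S → S A; A → TB TA; B → S X0; X0 → TA A; B → TB X1; X1 → TA X2; X2 → TB TB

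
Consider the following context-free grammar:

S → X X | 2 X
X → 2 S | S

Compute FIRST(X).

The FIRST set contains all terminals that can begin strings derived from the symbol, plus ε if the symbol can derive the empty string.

We compute FIRST(X) using the standard algorithm.
FIRST(S) = {2}
FIRST(X) = {2}
Therefore, FIRST(X) = {2}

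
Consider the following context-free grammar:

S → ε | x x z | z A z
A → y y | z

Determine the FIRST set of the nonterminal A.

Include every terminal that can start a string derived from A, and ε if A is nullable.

We compute FIRST(A) using the standard algorithm.
FIRST(A) = {y, z}
FIRST(S) = {x, z, ε}
Therefore, FIRST(A) = {y, z}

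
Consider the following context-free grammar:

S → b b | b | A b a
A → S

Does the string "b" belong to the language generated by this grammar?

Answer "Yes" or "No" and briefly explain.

Yes - a valid derivation exists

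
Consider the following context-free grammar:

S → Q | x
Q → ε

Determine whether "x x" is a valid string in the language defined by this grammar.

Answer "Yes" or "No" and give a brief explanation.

No - no valid derivation exists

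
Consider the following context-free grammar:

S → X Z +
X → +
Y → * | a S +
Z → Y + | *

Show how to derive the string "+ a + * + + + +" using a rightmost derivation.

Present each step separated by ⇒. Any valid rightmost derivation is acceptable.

S ⇒ X Z + ⇒ X Y + + ⇒ X a S + + + ⇒ X a X Z + + + + ⇒ X a X * + + + + ⇒ X a + * + + + + ⇒ + a + * + + + +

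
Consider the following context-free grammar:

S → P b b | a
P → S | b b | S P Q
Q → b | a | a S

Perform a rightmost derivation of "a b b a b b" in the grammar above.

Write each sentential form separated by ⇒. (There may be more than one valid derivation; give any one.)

S ⇒ P b b ⇒ S P Q b b ⇒ S P a b b ⇒ S b b a b b ⇒ a b b a b b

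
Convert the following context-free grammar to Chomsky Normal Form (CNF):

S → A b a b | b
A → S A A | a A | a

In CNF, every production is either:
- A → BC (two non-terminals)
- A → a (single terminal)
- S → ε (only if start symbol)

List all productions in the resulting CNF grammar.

TB → b; TA → a; S → b; A → a; S → A X0; X0 → TB X1; X1 → TA TB; A → S X2; X2 → A A; A → TA A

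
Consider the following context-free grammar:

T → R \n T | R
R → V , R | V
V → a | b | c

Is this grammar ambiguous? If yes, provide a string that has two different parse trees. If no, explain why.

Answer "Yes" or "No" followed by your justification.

No - the grammar is unambiguous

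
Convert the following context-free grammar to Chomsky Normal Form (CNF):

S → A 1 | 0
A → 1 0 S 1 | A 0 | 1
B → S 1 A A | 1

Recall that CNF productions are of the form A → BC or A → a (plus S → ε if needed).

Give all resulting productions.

T1 → 1; S → 0; T0 → 0; A → 1; B → 1; S → A T1; A → T1 X0; X0 → T0 X1; X1 → S T1; A → A T0; B → S X2; X2 → T1 X3; X3 → A A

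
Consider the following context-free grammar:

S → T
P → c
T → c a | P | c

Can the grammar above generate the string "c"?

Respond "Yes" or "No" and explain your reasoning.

Yes - a valid derivation exists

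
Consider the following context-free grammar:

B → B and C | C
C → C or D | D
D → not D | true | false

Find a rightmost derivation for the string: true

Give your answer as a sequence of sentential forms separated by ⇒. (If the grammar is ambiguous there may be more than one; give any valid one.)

B ⇒ C ⇒ D ⇒ true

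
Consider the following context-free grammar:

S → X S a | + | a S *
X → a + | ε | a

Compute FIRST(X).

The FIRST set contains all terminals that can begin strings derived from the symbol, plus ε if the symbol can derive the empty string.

We compute FIRST(X) using the standard algorithm.
FIRST(S) = {+, a}
FIRST(X) = {a, ε}
Therefore, FIRST(X) = {a, ε}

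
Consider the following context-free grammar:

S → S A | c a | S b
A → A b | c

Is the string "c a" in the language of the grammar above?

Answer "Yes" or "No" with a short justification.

Yes - a valid derivation exists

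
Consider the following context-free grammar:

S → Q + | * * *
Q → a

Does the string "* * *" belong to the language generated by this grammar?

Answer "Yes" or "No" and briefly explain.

Yes - a valid derivation exists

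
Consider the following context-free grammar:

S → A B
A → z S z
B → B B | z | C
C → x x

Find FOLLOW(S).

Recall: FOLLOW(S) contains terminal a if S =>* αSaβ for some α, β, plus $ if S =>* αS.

We compute FOLLOW(S) using the standard algorithm.
FOLLOW(S) starts with {$}.
FIRST(A) = {z}
FIRST(B) = {x, z}
FIRST(C) = {x}
FIRST(S) = {z}
FOLLOW(A) = {x, z}
FOLLOW(B) = {$, x, z}
FOLLOW(C) = {$, x, z}
FOLLOW(S) = {$, z}
Therefore, FOLLOW(S) = {$, z}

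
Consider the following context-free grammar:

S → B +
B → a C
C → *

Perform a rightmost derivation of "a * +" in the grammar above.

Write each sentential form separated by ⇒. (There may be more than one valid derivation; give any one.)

S ⇒ B + ⇒ a C + ⇒ a * +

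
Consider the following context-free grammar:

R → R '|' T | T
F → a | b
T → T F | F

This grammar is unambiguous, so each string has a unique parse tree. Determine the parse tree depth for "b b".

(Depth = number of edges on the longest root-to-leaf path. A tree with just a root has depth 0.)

4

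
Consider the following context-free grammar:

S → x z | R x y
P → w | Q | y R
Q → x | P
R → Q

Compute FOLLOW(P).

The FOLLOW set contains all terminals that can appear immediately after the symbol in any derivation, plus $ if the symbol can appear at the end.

We compute FOLLOW(P) using the standard algorithm.
FOLLOW(S) starts with {$}.
FIRST(P) = {w, x, y}
FIRST(Q) = {w, x, y}
FIRST(R) = {w, x, y}
FIRST(S) = {w, x, y}
FOLLOW(P) = {x}
FOLLOW(Q) = {x}
FOLLOW(R) = {x}
FOLLOW(S) = {$}
Therefore, FOLLOW(P) = {x}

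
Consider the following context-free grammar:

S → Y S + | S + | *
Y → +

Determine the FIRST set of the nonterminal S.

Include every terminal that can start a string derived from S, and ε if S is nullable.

We compute FIRST(S) using the standard algorithm.
FIRST(S) = {*, +}
FIRST(Y) = {+}
Therefore, FIRST(S) = {*, +}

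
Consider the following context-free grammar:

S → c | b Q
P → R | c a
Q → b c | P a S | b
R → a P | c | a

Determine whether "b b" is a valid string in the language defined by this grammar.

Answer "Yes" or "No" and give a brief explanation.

Yes - a valid derivation exists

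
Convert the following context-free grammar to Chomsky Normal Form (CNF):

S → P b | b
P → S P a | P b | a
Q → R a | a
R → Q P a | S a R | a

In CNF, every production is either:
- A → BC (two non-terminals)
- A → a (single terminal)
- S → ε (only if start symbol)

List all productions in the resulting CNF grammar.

TB → b; S → b; TA → a; P → a; Q → a; R → a; S → P TB; P → S X0; X0 → P TA; P → P TB; Q → R TA; R → Q X1; X1 → P TA; R → S X2; X2 → TA R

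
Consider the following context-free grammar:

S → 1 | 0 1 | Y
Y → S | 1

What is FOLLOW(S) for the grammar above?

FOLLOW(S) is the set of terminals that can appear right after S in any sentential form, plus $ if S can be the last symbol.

We compute FOLLOW(S) using the standard algorithm.
FOLLOW(S) starts with {$}.
FIRST(S) = {0, 1}
FIRST(Y) = {0, 1}
FOLLOW(S) = {$}
FOLLOW(Y) = {$}
Therefore, FOLLOW(S) = {$}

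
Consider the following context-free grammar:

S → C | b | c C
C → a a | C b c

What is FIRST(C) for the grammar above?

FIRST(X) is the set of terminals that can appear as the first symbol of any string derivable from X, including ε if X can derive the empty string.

We compute FIRST(C) using the standard algorithm.
FIRST(C) = {a}
FIRST(S) = {a, b, c}
Therefore, FIRST(C) = {a}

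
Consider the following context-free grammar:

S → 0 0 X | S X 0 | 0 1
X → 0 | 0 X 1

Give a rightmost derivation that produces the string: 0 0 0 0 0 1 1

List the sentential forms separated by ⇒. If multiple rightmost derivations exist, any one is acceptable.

S ⇒ 0 0 X ⇒ 0 0 0 X 1 ⇒ 0 0 0 0 X 1 1 ⇒ 0 0 0 0 0 1 1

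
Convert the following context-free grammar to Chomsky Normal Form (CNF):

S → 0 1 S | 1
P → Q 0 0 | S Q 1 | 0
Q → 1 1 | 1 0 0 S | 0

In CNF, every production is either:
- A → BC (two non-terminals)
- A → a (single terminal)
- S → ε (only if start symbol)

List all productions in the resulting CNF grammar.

T0 → 0; T1 → 1; S → 1; P → 0; Q → 0; S → T0 X0; X0 → T1 S; P → Q X1; X1 → T0 T0; P → S X2; X2 → Q T1; Q → T1 T1; Q → T1 X3; X3 → T0 X4; X4 → T0 S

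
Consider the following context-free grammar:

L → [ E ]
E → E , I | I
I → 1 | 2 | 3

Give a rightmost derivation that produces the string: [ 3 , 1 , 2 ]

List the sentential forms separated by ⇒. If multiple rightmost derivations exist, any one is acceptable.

L ⇒ [ E ] ⇒ [ E , I ] ⇒ [ E , 2 ] ⇒ [ E , I , 2 ] ⇒ [ E , 1 , 2 ] ⇒ [ I , 1 , 2 ] ⇒ [ 3 , 1 , 2 ]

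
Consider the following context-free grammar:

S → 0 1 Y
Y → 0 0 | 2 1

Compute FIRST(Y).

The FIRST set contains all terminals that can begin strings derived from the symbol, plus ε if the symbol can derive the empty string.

We compute FIRST(Y) using the standard algorithm.
FIRST(S) = {0}
FIRST(Y) = {0, 2}
Therefore, FIRST(Y) = {0, 2}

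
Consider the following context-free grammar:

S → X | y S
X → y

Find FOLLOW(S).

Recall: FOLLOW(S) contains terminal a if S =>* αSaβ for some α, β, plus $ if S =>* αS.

We compute FOLLOW(S) using the standard algorithm.
FOLLOW(S) starts with {$}.
FIRST(S) = {y}
FIRST(X) = {y}
FOLLOW(S) = {$}
FOLLOW(X) = {$}
Therefore, FOLLOW(S) = {$}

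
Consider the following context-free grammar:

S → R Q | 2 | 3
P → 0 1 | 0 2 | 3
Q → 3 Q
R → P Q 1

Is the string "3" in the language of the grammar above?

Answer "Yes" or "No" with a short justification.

Yes - a valid derivation exists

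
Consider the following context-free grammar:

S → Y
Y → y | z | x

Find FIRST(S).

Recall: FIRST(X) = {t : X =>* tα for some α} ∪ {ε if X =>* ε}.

We compute FIRST(S) using the standard algorithm.
FIRST(S) = {x, y, z}
FIRST(Y) = {x, y, z}
Therefore, FIRST(S) = {x, y, z}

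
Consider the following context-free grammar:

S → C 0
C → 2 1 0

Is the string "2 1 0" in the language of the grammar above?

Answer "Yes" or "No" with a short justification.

No - no valid derivation exists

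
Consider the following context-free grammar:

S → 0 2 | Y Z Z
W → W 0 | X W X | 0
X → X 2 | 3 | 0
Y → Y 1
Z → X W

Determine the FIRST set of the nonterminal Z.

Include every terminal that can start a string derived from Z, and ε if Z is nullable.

We compute FIRST(Z) using the standard algorithm.
FIRST(S) = {0}
FIRST(W) = {0, 3}
FIRST(X) = {0, 3}
FIRST(Y) = {}
FIRST(Z) = {0, 3}
Therefore, FIRST(Z) = {0, 3}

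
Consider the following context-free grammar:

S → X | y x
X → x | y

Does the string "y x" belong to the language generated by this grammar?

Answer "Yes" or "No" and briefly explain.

Yes - a valid derivation exists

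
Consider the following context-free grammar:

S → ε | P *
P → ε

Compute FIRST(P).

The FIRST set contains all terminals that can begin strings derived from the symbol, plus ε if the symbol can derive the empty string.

We compute FIRST(P) using the standard algorithm.
FIRST(P) = {ε}
FIRST(S) = {*, ε}
Therefore, FIRST(P) = {ε}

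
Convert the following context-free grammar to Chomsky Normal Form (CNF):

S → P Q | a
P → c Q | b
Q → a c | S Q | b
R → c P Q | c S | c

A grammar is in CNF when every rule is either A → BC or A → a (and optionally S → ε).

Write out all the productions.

S → a; TC → c; P → b; TA → a; Q → b; R → c; S → P Q; P → TC Q; Q → TA TC; Q → S Q; R → TC X0; X0 → P Q; R → TC S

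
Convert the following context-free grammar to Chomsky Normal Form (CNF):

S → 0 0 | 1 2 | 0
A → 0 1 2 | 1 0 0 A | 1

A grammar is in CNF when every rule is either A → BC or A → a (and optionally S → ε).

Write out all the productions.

T0 → 0; T1 → 1; T2 → 2; S → 0; A → 1; S → T0 T0; S → T1 T2; A → T0 X0; X0 → T1 T2; A → T1 X1; X1 → T0 X2; X2 → T0 A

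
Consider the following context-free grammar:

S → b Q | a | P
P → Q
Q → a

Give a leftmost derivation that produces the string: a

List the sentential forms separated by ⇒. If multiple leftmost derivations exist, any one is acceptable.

S ⇒ P ⇒ Q ⇒ a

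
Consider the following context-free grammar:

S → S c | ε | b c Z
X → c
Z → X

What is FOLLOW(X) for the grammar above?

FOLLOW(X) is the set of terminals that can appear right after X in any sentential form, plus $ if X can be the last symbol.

We compute FOLLOW(X) using the standard algorithm.
FOLLOW(S) starts with {$}.
FIRST(S) = {b, c, ε}
FIRST(X) = {c}
FIRST(Z) = {c}
FOLLOW(S) = {$, c}
FOLLOW(X) = {$, c}
FOLLOW(Z) = {$, c}
Therefore, FOLLOW(X) = {$, c}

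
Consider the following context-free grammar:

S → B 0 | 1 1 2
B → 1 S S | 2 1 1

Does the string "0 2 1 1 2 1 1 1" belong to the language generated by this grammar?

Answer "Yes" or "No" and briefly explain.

No - no valid derivation exists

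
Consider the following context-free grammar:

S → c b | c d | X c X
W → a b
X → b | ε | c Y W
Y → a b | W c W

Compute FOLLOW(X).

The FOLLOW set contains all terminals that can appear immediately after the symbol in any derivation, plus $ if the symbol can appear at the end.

We compute FOLLOW(X) using the standard algorithm.
FOLLOW(S) starts with {$}.
FIRST(S) = {b, c}
FIRST(W) = {a}
FIRST(X) = {b, c, ε}
FIRST(Y) = {a}
FOLLOW(S) = {$}
FOLLOW(W) = {$, a, c}
FOLLOW(X) = {$, c}
FOLLOW(Y) = {a}
Therefore, FOLLOW(X) = {$, c}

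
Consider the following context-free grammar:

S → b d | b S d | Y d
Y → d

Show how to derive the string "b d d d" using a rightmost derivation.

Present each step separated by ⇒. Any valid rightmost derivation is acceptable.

S ⇒ b S d ⇒ b Y d d ⇒ b d d d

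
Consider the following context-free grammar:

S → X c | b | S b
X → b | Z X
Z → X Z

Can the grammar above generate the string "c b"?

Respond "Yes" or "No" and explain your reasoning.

No - no valid derivation exists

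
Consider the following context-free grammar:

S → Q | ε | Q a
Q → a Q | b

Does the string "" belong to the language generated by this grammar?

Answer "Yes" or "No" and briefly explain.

Yes - a valid derivation exists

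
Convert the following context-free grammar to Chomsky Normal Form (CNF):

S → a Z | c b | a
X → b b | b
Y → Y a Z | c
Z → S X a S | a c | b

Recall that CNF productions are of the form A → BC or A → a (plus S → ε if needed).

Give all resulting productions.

TA → a; TC → c; TB → b; S → a; X → b; Y → c; Z → b; S → TA Z; S → TC TB; X → TB TB; Y → Y X0; X0 → TA Z; Z → S X1; X1 → X X2; X2 → TA S; Z → TA TC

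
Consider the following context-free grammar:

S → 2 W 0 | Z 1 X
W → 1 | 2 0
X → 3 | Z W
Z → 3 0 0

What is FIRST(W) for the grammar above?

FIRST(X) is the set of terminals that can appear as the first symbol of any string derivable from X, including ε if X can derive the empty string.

We compute FIRST(W) using the standard algorithm.
FIRST(S) = {2, 3}
FIRST(W) = {1, 2}
FIRST(X) = {3}
FIRST(Z) = {3}
Therefore, FIRST(W) = {1, 2}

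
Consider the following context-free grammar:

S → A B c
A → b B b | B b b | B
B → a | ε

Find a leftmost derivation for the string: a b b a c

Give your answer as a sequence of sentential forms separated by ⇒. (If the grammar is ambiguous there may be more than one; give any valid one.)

S ⇒ A B c ⇒ B b b B c ⇒ a b b B c ⇒ a b b a c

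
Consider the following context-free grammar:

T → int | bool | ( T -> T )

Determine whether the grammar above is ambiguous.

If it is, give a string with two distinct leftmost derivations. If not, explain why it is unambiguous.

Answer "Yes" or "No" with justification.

No - the grammar is unambiguous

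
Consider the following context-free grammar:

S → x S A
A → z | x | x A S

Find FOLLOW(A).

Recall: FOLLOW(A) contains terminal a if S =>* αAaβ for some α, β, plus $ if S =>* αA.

We compute FOLLOW(A) using the standard algorithm.
FOLLOW(S) starts with {$}.
FIRST(A) = {x, z}
FIRST(S) = {x}
FOLLOW(A) = {$, x, z}
FOLLOW(S) = {$, x, z}
Therefore, FOLLOW(A) = {$, x, z}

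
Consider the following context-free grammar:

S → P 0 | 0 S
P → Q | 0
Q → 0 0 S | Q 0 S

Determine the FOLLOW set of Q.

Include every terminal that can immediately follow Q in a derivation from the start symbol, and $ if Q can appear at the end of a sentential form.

We compute FOLLOW(Q) using the standard algorithm.
FOLLOW(S) starts with {$}.
FIRST(P) = {0}
FIRST(Q) = {0}
FIRST(S) = {0}
FOLLOW(P) = {0}
FOLLOW(Q) = {0}
FOLLOW(S) = {$, 0}
Therefore, FOLLOW(Q) = {0}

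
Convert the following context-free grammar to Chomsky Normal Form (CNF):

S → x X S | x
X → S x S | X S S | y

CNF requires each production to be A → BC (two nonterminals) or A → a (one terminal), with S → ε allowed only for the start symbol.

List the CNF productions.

TX → x; S → x; X → y; S → TX X0; X0 → X S; X → S X1; X1 → TX S; X → X X2; X2 → S S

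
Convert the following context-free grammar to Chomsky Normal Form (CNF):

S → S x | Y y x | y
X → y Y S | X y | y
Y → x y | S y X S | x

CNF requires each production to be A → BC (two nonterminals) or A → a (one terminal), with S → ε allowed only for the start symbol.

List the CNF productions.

TX → x; TY → y; S → y; X → y; Y → x; S → S TX; S → Y X0; X0 → TY TX; X → TY X1; X1 → Y S; X → X TY; Y → TX TY; Y → S X2; X2 → TY X3; X3 → X S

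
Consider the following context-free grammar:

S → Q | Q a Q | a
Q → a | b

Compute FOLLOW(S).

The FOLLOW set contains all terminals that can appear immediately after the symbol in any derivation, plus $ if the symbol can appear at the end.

We compute FOLLOW(S) using the standard algorithm.
FOLLOW(S) starts with {$}.
FIRST(Q) = {a, b}
FIRST(S) = {a, b}
FOLLOW(Q) = {$, a}
FOLLOW(S) = {$}
Therefore, FOLLOW(S) = {$}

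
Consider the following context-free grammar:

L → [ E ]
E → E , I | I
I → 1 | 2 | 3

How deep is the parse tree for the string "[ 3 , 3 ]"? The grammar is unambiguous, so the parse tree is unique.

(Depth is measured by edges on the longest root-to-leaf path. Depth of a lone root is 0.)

4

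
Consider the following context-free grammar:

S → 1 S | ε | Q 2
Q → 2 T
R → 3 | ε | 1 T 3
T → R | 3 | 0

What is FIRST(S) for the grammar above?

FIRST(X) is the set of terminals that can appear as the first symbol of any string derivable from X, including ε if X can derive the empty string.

We compute FIRST(S) using the standard algorithm.
FIRST(Q) = {2}
FIRST(R) = {1, 3, ε}
FIRST(S) = {1, 2, ε}
FIRST(T) = {0, 1, 3, ε}
Therefore, FIRST(S) = {1, 2, ε}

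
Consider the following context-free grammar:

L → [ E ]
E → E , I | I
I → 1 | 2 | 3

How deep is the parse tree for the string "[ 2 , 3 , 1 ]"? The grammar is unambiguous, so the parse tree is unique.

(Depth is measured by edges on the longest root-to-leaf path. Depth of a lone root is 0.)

5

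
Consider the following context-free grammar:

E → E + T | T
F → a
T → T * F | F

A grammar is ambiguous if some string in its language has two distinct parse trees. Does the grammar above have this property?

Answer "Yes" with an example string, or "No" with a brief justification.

No - the grammar is unambiguous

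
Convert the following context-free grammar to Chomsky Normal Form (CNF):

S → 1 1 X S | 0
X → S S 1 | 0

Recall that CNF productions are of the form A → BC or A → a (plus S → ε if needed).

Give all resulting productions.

T1 → 1; S → 0; X → 0; S → T1 X0; X0 → T1 X1; X1 → X S; X → S X2; X2 → S T1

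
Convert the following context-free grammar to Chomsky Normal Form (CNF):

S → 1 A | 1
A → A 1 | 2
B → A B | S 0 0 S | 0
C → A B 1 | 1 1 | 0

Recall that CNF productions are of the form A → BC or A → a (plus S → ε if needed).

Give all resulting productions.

T1 → 1; S → 1; A → 2; T0 → 0; B → 0; C → 0; S → T1 A; A → A T1; B → A B; B → S X0; X0 → T0 X1; X1 → T0 S; C → A X2; X2 → B T1; C → T1 T1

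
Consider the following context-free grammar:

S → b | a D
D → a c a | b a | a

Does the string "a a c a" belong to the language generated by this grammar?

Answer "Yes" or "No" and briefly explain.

Yes - a valid derivation exists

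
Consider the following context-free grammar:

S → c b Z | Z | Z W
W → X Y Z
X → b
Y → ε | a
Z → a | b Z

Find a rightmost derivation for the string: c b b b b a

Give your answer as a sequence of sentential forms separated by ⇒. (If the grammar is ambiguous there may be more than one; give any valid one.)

S ⇒ c b Z ⇒ c b b Z ⇒ c b b b Z ⇒ c b b b b Z ⇒ c b b b b a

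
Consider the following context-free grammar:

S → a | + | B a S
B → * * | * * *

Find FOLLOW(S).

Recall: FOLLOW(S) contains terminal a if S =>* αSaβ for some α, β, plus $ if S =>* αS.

We compute FOLLOW(S) using the standard algorithm.
FOLLOW(S) starts with {$}.
FIRST(B) = {*}
FIRST(S) = {*, +, a}
FOLLOW(B) = {a}
FOLLOW(S) = {$}
Therefore, FOLLOW(S) = {$}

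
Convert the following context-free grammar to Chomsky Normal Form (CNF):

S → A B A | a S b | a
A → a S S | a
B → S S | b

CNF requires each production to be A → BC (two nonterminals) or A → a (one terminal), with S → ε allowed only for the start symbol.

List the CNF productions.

TA → a; TB → b; S → a; A → a; B → b; S → A X0; X0 → B A; S → TA X1; X1 → S TB; A → TA X2; X2 → S S; B → S S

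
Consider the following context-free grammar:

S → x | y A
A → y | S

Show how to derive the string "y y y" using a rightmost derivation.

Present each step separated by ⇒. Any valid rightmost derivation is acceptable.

S ⇒ y A ⇒ y S ⇒ y y A ⇒ y y y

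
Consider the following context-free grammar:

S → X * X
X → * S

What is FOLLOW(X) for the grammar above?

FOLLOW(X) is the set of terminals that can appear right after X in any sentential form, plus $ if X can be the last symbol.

We compute FOLLOW(X) using the standard algorithm.
FOLLOW(S) starts with {$}.
FIRST(S) = {*}
FIRST(X) = {*}
FOLLOW(S) = {$, *}
FOLLOW(X) = {$, *}
Therefore, FOLLOW(X) = {$, *}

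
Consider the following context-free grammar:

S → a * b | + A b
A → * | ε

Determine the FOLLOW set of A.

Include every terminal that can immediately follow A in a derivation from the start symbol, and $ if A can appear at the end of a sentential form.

We compute FOLLOW(A) using the standard algorithm.
FOLLOW(S) starts with {$}.
FIRST(A) = {*, ε}
FIRST(S) = {+, a}
FOLLOW(A) = {b}
FOLLOW(S) = {$}
Therefore, FOLLOW(A) = {b}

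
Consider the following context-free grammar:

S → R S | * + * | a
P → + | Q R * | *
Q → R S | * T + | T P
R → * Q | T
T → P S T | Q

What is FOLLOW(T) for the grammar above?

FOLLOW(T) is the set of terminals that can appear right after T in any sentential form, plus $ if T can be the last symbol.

We compute FOLLOW(T) using the standard algorithm.
FOLLOW(S) starts with {$}.
FIRST(P) = {*, +}
FIRST(Q) = {*, +}
FIRST(R) = {*, +}
FIRST(S) = {*, +, a}
FIRST(T) = {*, +}
FOLLOW(P) = {*, +, a}
FOLLOW(Q) = {*, +, a}
FOLLOW(R) = {*, +, a}
FOLLOW(S) = {$, *, +, a}
FOLLOW(T) = {*, +, a}
Therefore, FOLLOW(T) = {*, +, a}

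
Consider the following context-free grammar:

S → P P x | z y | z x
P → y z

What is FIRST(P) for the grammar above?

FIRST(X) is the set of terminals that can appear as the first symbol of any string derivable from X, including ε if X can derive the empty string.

We compute FIRST(P) using the standard algorithm.
FIRST(P) = {y}
FIRST(S) = {y, z}
Therefore, FIRST(P) = {y}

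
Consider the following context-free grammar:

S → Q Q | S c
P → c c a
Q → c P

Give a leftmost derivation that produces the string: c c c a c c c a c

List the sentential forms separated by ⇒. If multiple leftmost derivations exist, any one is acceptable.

S ⇒ S c ⇒ Q Q c ⇒ c P Q c ⇒ c c c a Q c ⇒ c c c a c P c ⇒ c c c a c c c a c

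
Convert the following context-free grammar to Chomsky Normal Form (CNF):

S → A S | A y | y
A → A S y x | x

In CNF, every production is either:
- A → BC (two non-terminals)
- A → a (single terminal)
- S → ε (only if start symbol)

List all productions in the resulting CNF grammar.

TY → y; S → y; TX → x; A → x; S → A S; S → A TY; A → A X0; X0 → S X1; X1 → TY TX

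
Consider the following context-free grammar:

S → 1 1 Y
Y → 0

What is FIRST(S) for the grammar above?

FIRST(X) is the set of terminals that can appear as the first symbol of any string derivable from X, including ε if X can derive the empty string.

We compute FIRST(S) using the standard algorithm.
FIRST(S) = {1}
FIRST(Y) = {0}
Therefore, FIRST(S) = {1}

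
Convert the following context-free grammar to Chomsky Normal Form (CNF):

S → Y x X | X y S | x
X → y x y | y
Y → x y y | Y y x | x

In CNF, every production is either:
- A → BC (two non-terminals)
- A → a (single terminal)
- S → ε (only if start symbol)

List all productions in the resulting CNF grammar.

TX → x; TY → y; S → x; X → y; Y → x; S → Y X0; X0 → TX X; S → X X1; X1 → TY S; X → TY X2; X2 → TX TY; Y → TX X3; X3 → TY TY; Y → Y X4; X4 → TY TX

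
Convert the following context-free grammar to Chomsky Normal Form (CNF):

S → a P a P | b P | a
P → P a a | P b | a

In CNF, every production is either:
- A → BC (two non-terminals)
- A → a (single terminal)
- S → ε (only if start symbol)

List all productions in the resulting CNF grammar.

TA → a; TB → b; S → a; P → a; S → TA X0; X0 → P X1; X1 → TA P; S → TB P; P → P X2; X2 → TA TA; P → P TB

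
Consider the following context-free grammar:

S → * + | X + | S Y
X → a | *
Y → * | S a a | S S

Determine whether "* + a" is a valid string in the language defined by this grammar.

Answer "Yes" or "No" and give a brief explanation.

No - no valid derivation exists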